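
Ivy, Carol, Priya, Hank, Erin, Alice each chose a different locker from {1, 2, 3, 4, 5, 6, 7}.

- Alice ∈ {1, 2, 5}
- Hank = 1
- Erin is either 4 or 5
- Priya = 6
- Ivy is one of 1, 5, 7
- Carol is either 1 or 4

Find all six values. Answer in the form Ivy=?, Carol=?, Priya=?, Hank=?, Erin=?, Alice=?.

Ivy=7, Carol=4, Priya=6, Hank=1, Erin=5, Alice=2

Priya's domain is down to {6}, so Priya = 6.
Hank's domain is down to {1}, so Hank = 1. So Ivy, Carol, Alice can't be 1.
That leaves Carol = 4. Strike 4 from Erin.
Erin must be 5 (only option left). Eliminate 5 elsewhere: Ivy, Alice.
That leaves Alice = 2.
That leaves Ivy = 7.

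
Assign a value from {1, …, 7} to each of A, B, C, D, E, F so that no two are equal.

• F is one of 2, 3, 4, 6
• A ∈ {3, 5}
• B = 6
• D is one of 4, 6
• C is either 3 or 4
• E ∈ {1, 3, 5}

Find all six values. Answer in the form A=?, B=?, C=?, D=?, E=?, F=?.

B's domain is down to {6}, so B = 6. Strike 6 from D, F.
D must be 4 (only option left). Strike 4 from C, F.
That leaves C = 3. Eliminate 3 elsewhere: A, E, F.
F must be 2 (only option left).
A has just one choice, so A = 5. So E can't be 5.
E's domain is down to {1}, so E = 1.

A=5, B=6, C=3, D=4, E=1, F=2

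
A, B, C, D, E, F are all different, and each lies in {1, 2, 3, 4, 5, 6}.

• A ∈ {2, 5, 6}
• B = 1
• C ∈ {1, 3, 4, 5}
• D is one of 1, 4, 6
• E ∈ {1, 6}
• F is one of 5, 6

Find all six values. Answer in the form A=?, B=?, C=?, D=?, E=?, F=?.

A=2, B=1, C=3, D=4, E=6, F=5

B's domain is down to {1}, so B = 1. Strike 1 from C, D, E.
E must be 6 (only option left). Remove 6 from A, D, F.
F has just one choice, so F = 5. Remove 5 from A, C.
A must be 2 (only option left).
D's domain is down to {4}, so D = 4. Remove 4 from C.
That leaves C = 3.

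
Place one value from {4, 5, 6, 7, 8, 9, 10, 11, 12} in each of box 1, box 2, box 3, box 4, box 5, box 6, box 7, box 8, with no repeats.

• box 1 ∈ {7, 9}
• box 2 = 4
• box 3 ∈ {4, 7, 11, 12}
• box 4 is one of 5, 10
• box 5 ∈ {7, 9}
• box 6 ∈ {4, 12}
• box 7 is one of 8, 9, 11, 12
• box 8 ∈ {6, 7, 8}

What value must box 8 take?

box 2 must be 4 (only option left). Eliminate 4 elsewhere: box 3, box 6.
box 6's domain is down to {12}, so box 6 = 12. Strike 12 from box 3, box 7.
box 1 and box 5 share exactly the 2 values {7, 9}; by pigeonhole those values go to them, so strike 7, 9 from box 3, box 7, box 8.
box 3 has just one choice, so box 3 = 11. So box 7 can't be 11.
That leaves box 7 = 8. Eliminate 8 elsewhere: box 8.
So box 8 = 6.

6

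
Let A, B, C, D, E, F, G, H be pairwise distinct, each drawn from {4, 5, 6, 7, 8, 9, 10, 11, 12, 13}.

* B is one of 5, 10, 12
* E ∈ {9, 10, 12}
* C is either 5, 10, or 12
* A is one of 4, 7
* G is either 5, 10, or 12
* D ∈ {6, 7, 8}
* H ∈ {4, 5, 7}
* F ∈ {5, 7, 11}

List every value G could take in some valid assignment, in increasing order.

B, C, G between them cover only {5, 10, 12} — a naked triple. Remove those values from E, F, H.
That leaves E = 9.
The 2 variables A and H are confined to {4, 7}, which locks those values in; drop them from D, F.
F must be 11 (only option left).
No further eliminations apply; G can still be any of 5, 10, 12.

5, 10, 12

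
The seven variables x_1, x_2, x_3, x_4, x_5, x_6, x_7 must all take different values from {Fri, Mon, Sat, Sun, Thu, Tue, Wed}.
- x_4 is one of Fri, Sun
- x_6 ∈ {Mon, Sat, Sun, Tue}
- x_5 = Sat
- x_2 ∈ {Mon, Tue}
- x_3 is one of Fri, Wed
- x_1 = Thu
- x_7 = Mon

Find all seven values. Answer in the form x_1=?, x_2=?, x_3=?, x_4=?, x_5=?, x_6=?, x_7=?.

x_1=Thu, x_2=Tue, x_3=Wed, x_4=Fri, x_5=Sat, x_6=Sun, x_7=Mon

x_1's domain is down to {Thu}, so x_1 = Thu.
x_5's domain is down to {Sat}, so x_5 = Sat. Eliminate Sat elsewhere: x_6.
That leaves x_7 = Mon. So x_2, x_6 can't be Mon.
x_2 has just one choice, so x_2 = Tue. Eliminate Tue elsewhere: x_6.
x_6 must be Sun (only option left). Eliminate Sun elsewhere: x_4.
That leaves x_4 = Fri. Remove Fri from x_3.
x_3's domain is down to {Wed}, so x_3 = Wed.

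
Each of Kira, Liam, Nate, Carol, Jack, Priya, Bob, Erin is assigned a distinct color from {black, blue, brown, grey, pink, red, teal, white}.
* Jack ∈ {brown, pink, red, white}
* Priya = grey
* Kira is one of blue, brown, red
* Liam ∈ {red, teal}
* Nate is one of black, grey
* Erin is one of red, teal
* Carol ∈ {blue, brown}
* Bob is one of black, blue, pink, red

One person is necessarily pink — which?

Bob

Priya's domain is down to {grey}, so Priya = grey. Eliminate grey elsewhere: Nate.
That leaves Nate = black. Eliminate black elsewhere: Bob.
The 6 still-open variables draw from only 6 values {blue, brown, pink, red, teal, white}, so each is used; only Jack can be white, hence Jack = white.
Among the 5 still-open variables, pink fits only Bob (and all 5 values in {blue, brown, pink, red, teal} must be used), so Bob = pink.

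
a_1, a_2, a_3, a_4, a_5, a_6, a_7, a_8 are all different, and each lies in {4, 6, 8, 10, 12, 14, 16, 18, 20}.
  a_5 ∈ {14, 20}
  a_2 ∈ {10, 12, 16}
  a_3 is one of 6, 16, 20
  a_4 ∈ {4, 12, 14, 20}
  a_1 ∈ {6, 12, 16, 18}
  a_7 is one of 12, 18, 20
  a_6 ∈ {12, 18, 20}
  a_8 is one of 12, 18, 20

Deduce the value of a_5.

14

Among the 8 variables, 4 fits only a_4 (and all 8 values in {4, 6, 10, 12, 14, 16, 18, 20} must be used), so a_4 = 4.
The 7 still-open variables draw from only 7 values {6, 10, 12, 14, 16, 18, 20}, so each is used; only a_2 can be 10, hence a_2 = 10.
The 6 still-open variables draw from only 6 values {6, 12, 14, 16, 18, 20}, so each is used; only a_5 can be 14, hence a_5 = 14.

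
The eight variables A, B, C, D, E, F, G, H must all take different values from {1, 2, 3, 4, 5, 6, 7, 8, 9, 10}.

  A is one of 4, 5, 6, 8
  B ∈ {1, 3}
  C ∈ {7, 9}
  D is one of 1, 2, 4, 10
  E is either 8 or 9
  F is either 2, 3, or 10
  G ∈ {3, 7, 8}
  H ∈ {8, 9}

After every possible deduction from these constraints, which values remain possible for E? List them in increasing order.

8, 9

The 2 variables E and H are confined to {8, 9}, which locks those values in; drop them from A, C, G.
That leaves C = 7. Strike 7 from G.
G must be 3 (only option left). Eliminate 3 elsewhere: B, F.
B must be 1 (only option left). Remove 1 from D.
No further eliminations apply; E can still be any of 8, 9.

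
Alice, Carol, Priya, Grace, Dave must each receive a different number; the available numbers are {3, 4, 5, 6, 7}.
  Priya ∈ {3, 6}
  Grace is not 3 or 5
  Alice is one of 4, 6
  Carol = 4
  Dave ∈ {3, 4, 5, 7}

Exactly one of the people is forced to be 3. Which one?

Carol must be 4 (only option left). Strike 4 from Alice, Grace, Dave.
Alice must be 6 (only option left). Strike 6 from Priya, Grace.
So 3 goes to Priya.

Priya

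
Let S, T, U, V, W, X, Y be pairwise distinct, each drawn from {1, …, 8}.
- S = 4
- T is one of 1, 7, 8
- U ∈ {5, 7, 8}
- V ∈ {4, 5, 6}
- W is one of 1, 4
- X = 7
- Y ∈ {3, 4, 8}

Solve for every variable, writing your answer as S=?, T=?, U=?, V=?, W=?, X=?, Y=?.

S's domain is down to {4}, so S = 4. Remove 4 from V, W, Y.
W's domain is down to {1}, so W = 1. Remove 1 from T.
X's domain is down to {7}, so X = 7. Eliminate 7 elsewhere: T, U.
T must be 8 (only option left). Remove 8 from U, Y.
U has just one choice, so U = 5. Remove 5 from V.
V must be 6 (only option left).
Y has just one choice, so Y = 3.

S=4, T=8, U=5, V=6, W=1, X=7, Y=3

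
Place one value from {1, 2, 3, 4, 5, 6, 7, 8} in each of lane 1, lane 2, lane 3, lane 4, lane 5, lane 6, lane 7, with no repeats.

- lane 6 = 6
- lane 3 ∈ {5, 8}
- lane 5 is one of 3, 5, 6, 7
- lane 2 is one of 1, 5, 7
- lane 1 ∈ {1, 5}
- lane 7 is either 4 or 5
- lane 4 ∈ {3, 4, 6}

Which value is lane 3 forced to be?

lane 6 must be 6 (only option left). Remove 6 from lane 4, lane 5.
The 6 still-open variables draw from only 6 values {1, 3, 4, 5, 7, 8}, so each is used; only lane 3 can be 8, hence lane 3 = 8.

8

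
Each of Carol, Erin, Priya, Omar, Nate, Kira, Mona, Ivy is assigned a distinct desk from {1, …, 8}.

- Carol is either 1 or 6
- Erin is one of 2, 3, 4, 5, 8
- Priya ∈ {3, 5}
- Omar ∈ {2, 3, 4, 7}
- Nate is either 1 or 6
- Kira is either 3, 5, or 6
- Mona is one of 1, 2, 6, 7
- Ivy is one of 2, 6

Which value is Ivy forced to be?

2

Among the 8 variables, 8 fits only Erin (and all 8 values in {1, 2, 3, 4, 5, 6, 7, 8} must be used), so Erin = 8.
Among the 7 still-open variables, 4 fits only Omar (and all 7 values in {1, 2, 3, 4, 5, 6, 7} must be used), so Omar = 4.
The 6 still-open variables draw from only 6 values {1, 2, 3, 5, 6, 7}, so each is used; only Mona can be 7, hence Mona = 7.
The 5 still-open variables draw from only 5 values {1, 2, 3, 5, 6}, so each is used; only Ivy can be 2, hence Ivy = 2.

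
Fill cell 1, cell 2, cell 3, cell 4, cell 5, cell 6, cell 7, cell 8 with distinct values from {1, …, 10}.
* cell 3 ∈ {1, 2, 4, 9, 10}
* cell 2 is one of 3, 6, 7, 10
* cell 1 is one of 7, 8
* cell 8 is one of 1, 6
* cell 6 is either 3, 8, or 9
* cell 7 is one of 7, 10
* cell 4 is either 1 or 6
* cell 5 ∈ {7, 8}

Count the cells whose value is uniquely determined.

cell 1 and cell 5 share exactly the 2 values {7, 8}; by pigeonhole those values go to them, so strike 7, 8 from cell 2, cell 6, cell 7.
cell 7 must be 10 (only option left). Remove 10 from cell 2, cell 3.
The 2 variables cell 4 and cell 8 are confined to {1, 6}, which locks those values in; drop them from cell 2, cell 3.
That leaves cell 2 = 3. So cell 6 can't be 3.
cell 6 has just one choice, so cell 6 = 9. Eliminate 9 elsewhere: cell 3.
Determined: cell 2=3, cell 6=9, cell 7=10. The other cells each still have more than one consistent value. That makes 3.

3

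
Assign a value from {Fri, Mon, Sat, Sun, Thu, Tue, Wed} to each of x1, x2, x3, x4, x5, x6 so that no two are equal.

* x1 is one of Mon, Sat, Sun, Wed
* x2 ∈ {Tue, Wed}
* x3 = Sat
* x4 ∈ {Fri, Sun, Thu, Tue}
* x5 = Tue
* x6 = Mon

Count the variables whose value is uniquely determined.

x3's domain is down to {Sat}, so x3 = Sat. Remove Sat from x1.
x5 must be Tue (only option left). Strike Tue from x2, x4.
That leaves x6 = Mon. Eliminate Mon elsewhere: x1.
x2 must be Wed (only option left). Strike Wed from x1.
That leaves x1 = Sun. Strike Sun from x4.
Determined: x1=Sun, x2=Wed, x3=Sat, x5=Tue, x6=Mon. The other variables each still have more than one consistent value. That makes 5.

5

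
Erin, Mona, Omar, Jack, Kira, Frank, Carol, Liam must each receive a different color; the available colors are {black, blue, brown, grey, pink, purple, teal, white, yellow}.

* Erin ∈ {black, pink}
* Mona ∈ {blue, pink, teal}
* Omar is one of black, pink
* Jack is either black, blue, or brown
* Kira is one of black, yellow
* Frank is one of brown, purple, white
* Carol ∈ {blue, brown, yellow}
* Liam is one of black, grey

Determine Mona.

The 2 variables Erin and Omar are confined to {black, pink}, which locks those values in; drop them from Mona, Jack, Kira, Liam.
Kira has just one choice, so Kira = yellow. So Carol can't be yellow.
That leaves Liam = grey.
The 2 variables Jack and Carol are confined to {blue, brown}, which locks those values in; drop them from Mona, Frank.
So Mona = teal.

teal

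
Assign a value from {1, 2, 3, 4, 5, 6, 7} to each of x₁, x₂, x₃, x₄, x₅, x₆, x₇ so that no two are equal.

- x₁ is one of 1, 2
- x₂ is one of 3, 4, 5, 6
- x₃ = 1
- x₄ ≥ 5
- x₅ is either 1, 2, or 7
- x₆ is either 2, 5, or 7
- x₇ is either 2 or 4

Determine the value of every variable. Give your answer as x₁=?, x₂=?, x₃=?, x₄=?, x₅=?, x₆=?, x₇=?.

x₁=2, x₂=3, x₃=1, x₄=6, x₅=7, x₆=5, x₇=4

x₃ must be 1 (only option left). Eliminate 1 elsewhere: x₁, x₅.
x₁ must be 2 (only option left). So x₅, x₆, x₇ can't be 2.
x₅'s domain is down to {7}, so x₅ = 7. So x₄, x₆ can't be 7.
That leaves x₆ = 5. So x₂, x₄ can't be 5.
x₇'s domain is down to {4}, so x₇ = 4. Strike 4 from x₂.
x₄ has just one choice, so x₄ = 6. So x₂ can't be 6.
x₂ must be 3 (only option left).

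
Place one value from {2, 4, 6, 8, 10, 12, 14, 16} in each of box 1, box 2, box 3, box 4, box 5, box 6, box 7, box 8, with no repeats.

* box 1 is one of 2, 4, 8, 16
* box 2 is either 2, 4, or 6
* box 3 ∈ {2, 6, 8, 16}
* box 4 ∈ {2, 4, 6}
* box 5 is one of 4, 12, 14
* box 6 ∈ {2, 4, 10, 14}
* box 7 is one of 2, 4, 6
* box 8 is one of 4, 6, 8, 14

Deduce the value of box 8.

Among the 8 variables, 10 fits only box 6 (and all 8 values in {2, 4, 6, 8, 10, 12, 14, 16} must be used), so box 6 = 10.
The 7 still-open variables together cover exactly {2, 4, 6, 8, 12, 14, 16} — 7 values for 7 variables — and 12 appears only in box 5's list, so box 5 = 12.
The 6 still-open variables draw from only 6 values {2, 4, 6, 8, 14, 16}, so each is used; only box 8 can be 14, hence box 8 = 14.

14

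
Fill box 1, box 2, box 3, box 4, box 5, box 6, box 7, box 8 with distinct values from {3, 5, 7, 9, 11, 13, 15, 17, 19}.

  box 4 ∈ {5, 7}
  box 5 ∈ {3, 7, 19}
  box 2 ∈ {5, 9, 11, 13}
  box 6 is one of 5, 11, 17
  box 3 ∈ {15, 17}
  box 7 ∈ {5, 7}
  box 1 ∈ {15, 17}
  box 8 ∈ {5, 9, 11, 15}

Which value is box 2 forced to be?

The 2 variables box 1 and box 3 are confined to {15, 17}, which locks those values in; drop them from box 6, box 8.
box 4 and box 7 between them cover only {5, 7} — a naked pair. Remove those values from box 2, box 5, box 6, box 8.
That leaves box 6 = 11. Strike 11 from box 2, box 8.
That leaves box 8 = 9. Eliminate 9 elsewhere: box 2.
So box 2 = 13.

13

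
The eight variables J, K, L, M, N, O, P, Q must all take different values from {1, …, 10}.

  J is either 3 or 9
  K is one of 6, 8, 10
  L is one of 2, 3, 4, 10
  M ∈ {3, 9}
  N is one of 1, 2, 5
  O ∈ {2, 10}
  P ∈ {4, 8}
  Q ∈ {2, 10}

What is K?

J and M between them cover only {3, 9} — a naked pair. Remove those values from L.
O and Q share exactly the 2 values {2, 10}; by pigeonhole those values go to them, so strike 2, 10 from K, L, N.
L must be 4 (only option left). So P can't be 4.
That leaves P = 8. Eliminate 8 elsewhere: K.
So K = 6.

6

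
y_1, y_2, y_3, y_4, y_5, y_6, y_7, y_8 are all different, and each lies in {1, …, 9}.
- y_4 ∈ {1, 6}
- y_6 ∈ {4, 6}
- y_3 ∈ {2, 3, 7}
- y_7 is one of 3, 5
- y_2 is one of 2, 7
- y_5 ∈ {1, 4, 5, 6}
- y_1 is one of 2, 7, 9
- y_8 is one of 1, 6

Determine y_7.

3

Among the 8 variables, 9 fits only y_1 (and all 8 values in {1, 2, 3, 4, 5, 6, 7, 9} must be used), so y_1 = 9.
y_4 and y_8 between them cover only {1, 6} — a naked pair. Remove those values from y_5, y_6.
y_6 must be 4 (only option left). Eliminate 4 elsewhere: y_5.
That leaves y_5 = 5. Strike 5 from y_7.
So y_7 = 3.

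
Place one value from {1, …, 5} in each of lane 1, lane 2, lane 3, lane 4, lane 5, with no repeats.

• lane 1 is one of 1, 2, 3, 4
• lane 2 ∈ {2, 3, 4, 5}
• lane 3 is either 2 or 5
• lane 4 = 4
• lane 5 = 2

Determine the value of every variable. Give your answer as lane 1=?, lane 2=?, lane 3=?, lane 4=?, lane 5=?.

lane 4's domain is down to {4}, so lane 4 = 4. Eliminate 4 elsewhere: lane 1, lane 2.
That leaves lane 5 = 2. Remove 2 from lane 1, lane 2, lane 3.
lane 3's domain is down to {5}, so lane 3 = 5. So lane 2 can't be 5.
lane 2 has just one choice, so lane 2 = 3. Strike 3 from lane 1.
That leaves lane 1 = 1.

lane 1=1, lane 2=3, lane 3=5, lane 4=4, lane 5=2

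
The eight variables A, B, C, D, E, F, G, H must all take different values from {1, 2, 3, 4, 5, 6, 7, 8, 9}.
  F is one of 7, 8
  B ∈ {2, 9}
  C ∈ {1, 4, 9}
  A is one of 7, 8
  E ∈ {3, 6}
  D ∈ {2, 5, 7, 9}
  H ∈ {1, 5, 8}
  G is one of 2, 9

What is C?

4

The 2 variables A and F are confined to {7, 8}, which locks those values in; drop them from D, H.
B and G share exactly the 2 values {2, 9}; by pigeonhole those values go to them, so strike 2, 9 from C, D.
D must be 5 (only option left). So H can't be 5.
H has just one choice, so H = 1. Remove 1 from C.
So C = 4.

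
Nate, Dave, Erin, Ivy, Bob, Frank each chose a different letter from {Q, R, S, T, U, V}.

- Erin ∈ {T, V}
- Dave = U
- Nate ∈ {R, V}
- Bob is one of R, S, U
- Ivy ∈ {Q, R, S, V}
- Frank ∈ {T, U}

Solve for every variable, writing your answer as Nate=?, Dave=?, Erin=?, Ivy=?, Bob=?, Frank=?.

Nate=R, Dave=U, Erin=V, Ivy=Q, Bob=S, Frank=T

Dave must be U (only option left). Remove U from Bob, Frank.
Frank must be T (only option left). So Erin can't be T.
Erin must be V (only option left). Remove V from Nate, Ivy.
Nate has just one choice, so Nate = R. Eliminate R elsewhere: Ivy, Bob.
Bob has just one choice, so Bob = S. So Ivy can't be S.
Ivy has just one choice, so Ivy = Q.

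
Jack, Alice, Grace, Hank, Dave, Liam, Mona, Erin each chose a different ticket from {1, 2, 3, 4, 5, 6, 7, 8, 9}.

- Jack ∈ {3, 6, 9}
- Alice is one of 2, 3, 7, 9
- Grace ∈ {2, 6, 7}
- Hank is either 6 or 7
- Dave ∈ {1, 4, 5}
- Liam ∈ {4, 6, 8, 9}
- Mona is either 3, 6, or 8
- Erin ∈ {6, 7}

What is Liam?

The 2 variables Hank and Erin are confined to {6, 7}, which locks those values in; drop them from Jack, Alice, Grace, Liam, Mona.
That leaves Grace = 2. Remove 2 from Alice.
Jack and Alice between them cover only {3, 9} — a naked pair. Remove those values from Liam, Mona.
Mona's domain is down to {8}, so Mona = 8. Eliminate 8 elsewhere: Liam.
So Liam = 4.

4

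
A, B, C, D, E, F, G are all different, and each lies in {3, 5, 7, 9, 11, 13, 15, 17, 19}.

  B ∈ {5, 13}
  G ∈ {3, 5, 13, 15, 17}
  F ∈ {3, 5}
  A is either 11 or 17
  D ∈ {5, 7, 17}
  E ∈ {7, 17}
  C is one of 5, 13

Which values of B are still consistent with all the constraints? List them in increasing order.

5, 13

The 7 variables together cover exactly {3, 5, 7, 11, 13, 15, 17} — 7 values for 7 variables — and 11 appears only in A's list, so A = 11.
The 6 still-open variables draw from only 6 values {3, 5, 7, 13, 15, 17}, so each is used; only G can be 15, hence G = 15.
The 5 still-open variables draw from only 5 values {3, 5, 7, 13, 17}, so each is used; only F can be 3, hence F = 3.
The 2 variables B and C are confined to {5, 13}, which locks those values in; drop them from D.
No further eliminations apply; B can still be any of 5, 13.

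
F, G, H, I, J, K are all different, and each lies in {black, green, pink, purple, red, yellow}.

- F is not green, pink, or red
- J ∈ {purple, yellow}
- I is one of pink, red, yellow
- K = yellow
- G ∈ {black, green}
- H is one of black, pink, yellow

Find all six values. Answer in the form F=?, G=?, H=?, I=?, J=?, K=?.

F=black, G=green, H=pink, I=red, J=purple, K=yellow

K must be yellow (only option left). Eliminate yellow elsewhere: F, H, I, J.
J has just one choice, so J = purple. Eliminate purple elsewhere: F.
That leaves F = black. Eliminate black elsewhere: G, H.
G must be green (only option left).
H has just one choice, so H = pink. Eliminate pink elsewhere: I.
I must be red (only option left).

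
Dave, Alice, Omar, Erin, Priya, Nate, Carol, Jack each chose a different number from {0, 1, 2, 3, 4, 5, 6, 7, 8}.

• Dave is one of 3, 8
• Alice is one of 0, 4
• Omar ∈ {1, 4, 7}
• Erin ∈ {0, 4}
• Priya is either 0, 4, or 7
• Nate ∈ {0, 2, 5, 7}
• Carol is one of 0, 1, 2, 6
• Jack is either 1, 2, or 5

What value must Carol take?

6

Alice and Erin between them cover only {0, 4} — a naked pair. Remove those values from Omar, Priya, Nate, Carol.
Priya's domain is down to {7}, so Priya = 7. So Omar, Nate can't be 7.
Omar must be 1 (only option left). Strike 1 from Carol, Jack.
The 2 variables Nate and Jack are confined to {2, 5}, which locks those values in; drop them from Carol.
So Carol = 6.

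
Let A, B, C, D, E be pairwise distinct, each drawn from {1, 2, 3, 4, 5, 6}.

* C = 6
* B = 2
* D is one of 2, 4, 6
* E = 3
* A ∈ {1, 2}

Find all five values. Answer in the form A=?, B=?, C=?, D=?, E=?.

A=1, B=2, C=6, D=4, E=3

B has just one choice, so B = 2. Strike 2 from A, D.
C must be 6 (only option left). Eliminate 6 elsewhere: D.
D's domain is down to {4}, so D = 4.
E's domain is down to {3}, so E = 3.
A has just one choice, so A = 1.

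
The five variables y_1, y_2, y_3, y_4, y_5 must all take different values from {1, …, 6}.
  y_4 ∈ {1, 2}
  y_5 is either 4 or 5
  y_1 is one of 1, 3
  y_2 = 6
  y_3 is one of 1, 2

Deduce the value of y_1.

y_2 has just one choice, so y_2 = 6.
y_3 and y_4 between them cover only {1, 2} — a naked pair. Remove those values from y_1.
So y_1 = 3.

3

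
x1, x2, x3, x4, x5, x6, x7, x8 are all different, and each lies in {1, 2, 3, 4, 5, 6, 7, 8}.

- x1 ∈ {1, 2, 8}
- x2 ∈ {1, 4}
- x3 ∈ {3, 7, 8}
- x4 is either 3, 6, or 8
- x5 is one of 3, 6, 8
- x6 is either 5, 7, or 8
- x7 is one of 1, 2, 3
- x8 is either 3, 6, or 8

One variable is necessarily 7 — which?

The 8 variables draw from only 8 values {1, 2, 3, 4, 5, 6, 7, 8}, so each is used; only x2 can be 4, hence x2 = 4.
The 7 still-open variables together cover exactly {1, 2, 3, 5, 6, 7, 8} — 7 values for 7 variables — and 5 appears only in x6's list, so x6 = 5.
The 6 still-open variables draw from only 6 values {1, 2, 3, 6, 7, 8}, so each is used; only x3 can be 7, hence x3 = 7.

x3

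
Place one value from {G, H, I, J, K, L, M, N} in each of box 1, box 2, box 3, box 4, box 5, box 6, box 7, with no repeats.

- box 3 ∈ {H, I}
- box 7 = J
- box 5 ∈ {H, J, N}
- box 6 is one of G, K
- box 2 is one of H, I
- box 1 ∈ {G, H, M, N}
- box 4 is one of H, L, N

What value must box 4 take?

box 7's domain is down to {J}, so box 7 = J. Remove J from box 5.
The 2 variables box 2 and box 3 are confined to {H, I}, which locks those values in; drop them from box 1, box 4, box 5.
box 5 must be N (only option left). Remove N from box 1, box 4.
So box 4 = L.

L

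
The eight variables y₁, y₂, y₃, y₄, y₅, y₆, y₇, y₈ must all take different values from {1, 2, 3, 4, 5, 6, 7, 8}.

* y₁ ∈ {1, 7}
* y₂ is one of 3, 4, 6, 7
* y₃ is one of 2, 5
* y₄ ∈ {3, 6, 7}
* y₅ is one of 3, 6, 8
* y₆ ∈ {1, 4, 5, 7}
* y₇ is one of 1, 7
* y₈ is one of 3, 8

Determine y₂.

Among the 8 variables, 2 fits only y₃ (and all 8 values in {1, 2, 3, 4, 5, 6, 7, 8} must be used), so y₃ = 2.
The 7 still-open variables draw from only 7 values {1, 3, 4, 5, 6, 7, 8}, so each is used; only y₆ can be 5, hence y₆ = 5.
The 6 still-open variables together cover exactly {1, 3, 4, 6, 7, 8} — 6 values for 6 variables — and 4 appears only in y₂'s list, so y₂ = 4.

4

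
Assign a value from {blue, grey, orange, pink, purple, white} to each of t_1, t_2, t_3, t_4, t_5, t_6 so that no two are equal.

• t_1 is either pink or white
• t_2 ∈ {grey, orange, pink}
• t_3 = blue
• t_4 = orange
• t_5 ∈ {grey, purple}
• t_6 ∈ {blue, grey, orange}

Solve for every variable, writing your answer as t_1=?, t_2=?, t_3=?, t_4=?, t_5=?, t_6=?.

t_3's domain is down to {blue}, so t_3 = blue. Strike blue from t_6.
t_4's domain is down to {orange}, so t_4 = orange. Strike orange from t_2, t_6.
That leaves t_6 = grey. So t_2, t_5 can't be grey.
t_2's domain is down to {pink}, so t_2 = pink. Eliminate pink elsewhere: t_1.
t_5 must be purple (only option left).
t_1 has just one choice, so t_1 = white.

t_1=white, t_2=pink, t_3=blue, t_4=orange, t_5=purple, t_6=grey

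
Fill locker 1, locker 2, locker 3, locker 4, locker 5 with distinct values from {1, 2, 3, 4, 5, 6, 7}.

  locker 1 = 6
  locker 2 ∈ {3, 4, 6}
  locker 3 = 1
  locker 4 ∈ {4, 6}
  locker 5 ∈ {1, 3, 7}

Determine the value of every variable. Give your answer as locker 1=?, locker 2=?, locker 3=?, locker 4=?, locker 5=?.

locker 1=6, locker 2=3, locker 3=1, locker 4=4, locker 5=7

locker 1's domain is down to {6}, so locker 1 = 6. Strike 6 from locker 2, locker 4.
locker 3's domain is down to {1}, so locker 3 = 1. Eliminate 1 elsewhere: locker 5.
locker 4 must be 4 (only option left). Strike 4 from locker 2.
locker 2 has just one choice, so locker 2 = 3. So locker 5 can't be 3.
locker 5's domain is down to {7}, so locker 5 = 7.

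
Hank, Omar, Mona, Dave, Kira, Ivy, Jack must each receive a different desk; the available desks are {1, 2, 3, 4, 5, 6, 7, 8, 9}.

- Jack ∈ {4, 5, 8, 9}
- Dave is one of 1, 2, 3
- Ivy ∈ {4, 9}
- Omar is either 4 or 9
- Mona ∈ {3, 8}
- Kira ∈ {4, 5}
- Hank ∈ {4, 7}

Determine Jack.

8

Omar and Ivy share exactly the 2 values {4, 9}; by pigeonhole those values go to them, so strike 4, 9 from Hank, Kira, Jack.
That leaves Hank = 7.
Kira's domain is down to {5}, so Kira = 5. Remove 5 from Jack.
So Jack = 8.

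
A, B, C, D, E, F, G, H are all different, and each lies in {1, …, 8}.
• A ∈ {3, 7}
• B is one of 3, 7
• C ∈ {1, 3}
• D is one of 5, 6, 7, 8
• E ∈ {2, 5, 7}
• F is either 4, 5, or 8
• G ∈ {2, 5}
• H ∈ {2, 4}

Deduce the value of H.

Among the 8 variables, 1 fits only C (and all 8 values in {1, 2, 3, 4, 5, 6, 7, 8} must be used), so C = 1.
The 7 still-open variables draw from only 7 values {2, 3, 4, 5, 6, 7, 8}, so each is used; only D can be 6, hence D = 6.
The 6 still-open variables together cover exactly {2, 3, 4, 5, 7, 8} — 6 values for 6 variables — and 8 appears only in F's list, so F = 8.
The 5 still-open variables draw from only 5 values {2, 3, 4, 5, 7}, so each is used; only H can be 4, hence H = 4.

4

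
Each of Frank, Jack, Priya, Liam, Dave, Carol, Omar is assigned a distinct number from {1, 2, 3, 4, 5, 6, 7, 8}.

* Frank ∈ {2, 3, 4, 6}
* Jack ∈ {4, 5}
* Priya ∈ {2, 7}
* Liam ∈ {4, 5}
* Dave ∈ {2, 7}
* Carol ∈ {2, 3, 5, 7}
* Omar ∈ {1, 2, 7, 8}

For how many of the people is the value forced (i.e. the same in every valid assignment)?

The 2 variables Jack and Liam are confined to {4, 5}, which locks those values in; drop them from Frank, Carol.
Priya and Dave between them cover only {2, 7} — a naked pair. Remove those values from Frank, Carol, Omar.
That leaves Carol = 3. So Frank can't be 3.
Frank's domain is down to {6}, so Frank = 6.
Determined: Frank=6, Carol=3. The other people each still have more than one consistent value. That makes 2.

2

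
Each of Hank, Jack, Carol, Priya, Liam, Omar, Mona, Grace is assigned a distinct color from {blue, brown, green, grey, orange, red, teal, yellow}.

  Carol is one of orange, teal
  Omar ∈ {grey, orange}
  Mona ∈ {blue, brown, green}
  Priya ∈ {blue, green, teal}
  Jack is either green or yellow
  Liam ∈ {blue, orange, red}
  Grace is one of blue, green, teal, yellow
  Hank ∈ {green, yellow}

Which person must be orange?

The 8 variables together cover exactly {blue, brown, green, grey, orange, red, teal, yellow} — 8 values for 8 variables — and brown appears only in Mona's list, so Mona = brown.
The 7 still-open variables together cover exactly {blue, green, grey, orange, red, teal, yellow} — 7 values for 7 variables — and grey appears only in Omar's list, so Omar = grey.
The 6 still-open variables together cover exactly {blue, green, orange, red, teal, yellow} — 6 values for 6 variables — and red appears only in Liam's list, so Liam = red.
The 5 still-open variables together cover exactly {blue, green, orange, teal, yellow} — 5 values for 5 variables — and orange appears only in Carol's list, so Carol = orange.

Carol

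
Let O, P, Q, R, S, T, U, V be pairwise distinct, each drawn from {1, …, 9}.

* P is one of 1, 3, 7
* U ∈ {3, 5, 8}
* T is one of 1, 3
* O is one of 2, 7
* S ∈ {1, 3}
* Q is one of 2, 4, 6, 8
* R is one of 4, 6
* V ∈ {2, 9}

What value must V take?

The 2 variables S and T are confined to {1, 3}, which locks those values in; drop them from P, U.
P has just one choice, so P = 7. Eliminate 7 elsewhere: O.
That leaves O = 2. Strike 2 from Q, V.
So V = 9.

9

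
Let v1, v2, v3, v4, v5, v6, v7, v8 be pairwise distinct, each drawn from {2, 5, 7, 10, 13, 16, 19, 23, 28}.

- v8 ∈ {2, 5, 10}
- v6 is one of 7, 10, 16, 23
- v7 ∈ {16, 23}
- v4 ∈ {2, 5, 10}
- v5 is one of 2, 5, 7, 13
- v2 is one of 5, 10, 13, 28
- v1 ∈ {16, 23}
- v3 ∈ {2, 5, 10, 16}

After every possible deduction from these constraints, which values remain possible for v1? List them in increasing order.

16, 23

The 8 variables draw from only 8 values {2, 5, 7, 10, 13, 16, 23, 28}, so each is used; only v2 can be 28, hence v2 = 28.
The 7 still-open variables together cover exactly {2, 5, 7, 10, 13, 16, 23} — 7 values for 7 variables — and 13 appears only in v5's list, so v5 = 13.
The 6 still-open variables draw from only 6 values {2, 5, 7, 10, 16, 23}, so each is used; only v6 can be 7, hence v6 = 7.
v1 and v7 between them cover only {16, 23} — a naked pair. Remove those values from v3.
No further eliminations apply; v1 can still be any of 16, 23.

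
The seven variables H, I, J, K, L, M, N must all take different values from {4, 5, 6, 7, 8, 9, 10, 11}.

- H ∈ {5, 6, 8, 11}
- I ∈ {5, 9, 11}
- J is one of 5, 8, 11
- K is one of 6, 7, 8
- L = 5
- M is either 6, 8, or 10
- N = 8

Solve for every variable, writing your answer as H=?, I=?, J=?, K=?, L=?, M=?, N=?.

H=6, I=9, J=11, K=7, L=5, M=10, N=8

L has just one choice, so L = 5. So H, I, J can't be 5.
N has just one choice, so N = 8. Remove 8 from H, J, K, M.
J has just one choice, so J = 11. Eliminate 11 elsewhere: H, I.
H has just one choice, so H = 6. Eliminate 6 elsewhere: K, M.
I's domain is down to {9}, so I = 9.
K's domain is down to {7}, so K = 7.
M must be 10 (only option left).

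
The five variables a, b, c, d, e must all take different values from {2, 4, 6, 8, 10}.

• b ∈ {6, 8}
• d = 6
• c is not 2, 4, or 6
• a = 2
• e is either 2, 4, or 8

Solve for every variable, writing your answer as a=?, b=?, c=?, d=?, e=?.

a has just one choice, so a = 2. So e can't be 2.
d's domain is down to {6}, so d = 6. So b can't be 6.
b must be 8 (only option left). Remove 8 from c, e.
c has just one choice, so c = 10.
e's domain is down to {4}, so e = 4.

a=2, b=8, c=10, d=6, e=4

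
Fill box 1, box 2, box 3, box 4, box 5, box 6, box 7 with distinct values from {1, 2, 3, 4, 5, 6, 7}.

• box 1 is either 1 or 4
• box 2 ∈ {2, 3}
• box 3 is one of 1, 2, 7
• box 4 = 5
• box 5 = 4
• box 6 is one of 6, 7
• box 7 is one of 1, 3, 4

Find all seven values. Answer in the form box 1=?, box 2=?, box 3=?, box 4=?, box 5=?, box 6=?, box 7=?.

box 1=1, box 2=2, box 3=7, box 4=5, box 5=4, box 6=6, box 7=3

box 4 must be 5 (only option left).
box 5's domain is down to {4}, so box 5 = 4. So box 1, box 7 can't be 4.
box 1 must be 1 (only option left). Strike 1 from box 3, box 7.
That leaves box 7 = 3. Remove 3 from box 2.
That leaves box 2 = 2. So box 3 can't be 2.
box 3 has just one choice, so box 3 = 7. Remove 7 from box 6.
box 6 has just one choice, so box 6 = 6.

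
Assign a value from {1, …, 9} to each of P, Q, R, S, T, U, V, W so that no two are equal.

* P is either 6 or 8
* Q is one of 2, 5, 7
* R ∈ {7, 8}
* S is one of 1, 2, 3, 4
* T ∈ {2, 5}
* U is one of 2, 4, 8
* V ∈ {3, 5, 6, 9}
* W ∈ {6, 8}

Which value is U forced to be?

P and W between them cover only {6, 8} — a naked pair. Remove those values from R, U, V.
R has just one choice, so R = 7. Remove 7 from Q.
The 2 variables Q and T are confined to {2, 5}, which locks those values in; drop them from S, U, V.
So U = 4.

4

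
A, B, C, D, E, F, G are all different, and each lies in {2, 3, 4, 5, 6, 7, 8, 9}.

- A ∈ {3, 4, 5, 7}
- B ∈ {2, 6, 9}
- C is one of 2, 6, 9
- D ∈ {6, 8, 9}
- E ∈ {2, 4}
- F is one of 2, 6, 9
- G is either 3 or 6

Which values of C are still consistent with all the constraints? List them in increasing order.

2, 6, 9

The 3 variables B, C, F are confined to {2, 6, 9}, which locks those values in; drop them from D, E, G.
D has just one choice, so D = 8.
E's domain is down to {4}, so E = 4. Remove 4 from A.
That leaves G = 3. Strike 3 from A.
No further eliminations apply; C can still be any of 2, 6, 9.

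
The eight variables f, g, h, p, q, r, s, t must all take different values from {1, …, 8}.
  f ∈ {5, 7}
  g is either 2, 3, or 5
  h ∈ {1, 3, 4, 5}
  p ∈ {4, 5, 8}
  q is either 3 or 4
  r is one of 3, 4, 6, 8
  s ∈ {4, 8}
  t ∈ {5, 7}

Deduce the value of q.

The 8 variables together cover exactly {1, 2, 3, 4, 5, 6, 7, 8} — 8 values for 8 variables — and 1 appears only in h's list, so h = 1.
The 7 still-open variables together cover exactly {2, 3, 4, 5, 6, 7, 8} — 7 values for 7 variables — and 2 appears only in g's list, so g = 2.
Among the 6 still-open variables, 6 fits only r (and all 6 values in {3, 4, 5, 6, 7, 8} must be used), so r = 6.
The 5 still-open variables draw from only 5 values {3, 4, 5, 7, 8}, so each is used; only q can be 3, hence q = 3.

3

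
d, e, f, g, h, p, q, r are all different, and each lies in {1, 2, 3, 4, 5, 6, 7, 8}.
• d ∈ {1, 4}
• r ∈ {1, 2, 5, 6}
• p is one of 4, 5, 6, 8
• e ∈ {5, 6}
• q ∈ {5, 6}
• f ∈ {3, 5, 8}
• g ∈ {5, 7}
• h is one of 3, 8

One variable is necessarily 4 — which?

p

The 8 variables draw from only 8 values {1, 2, 3, 4, 5, 6, 7, 8}, so each is used; only r can be 2, hence r = 2.
The 7 still-open variables draw from only 7 values {1, 3, 4, 5, 6, 7, 8}, so each is used; only d can be 1, hence d = 1.
The 6 still-open variables draw from only 6 values {3, 4, 5, 6, 7, 8}, so each is used; only p can be 4, hence p = 4.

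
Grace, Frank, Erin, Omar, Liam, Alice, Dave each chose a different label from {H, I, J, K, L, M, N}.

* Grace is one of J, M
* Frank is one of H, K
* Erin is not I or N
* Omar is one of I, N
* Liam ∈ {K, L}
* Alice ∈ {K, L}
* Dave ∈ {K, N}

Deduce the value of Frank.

The 7 variables draw from only 7 values {H, I, J, K, L, M, N}, so each is used; only Omar can be I, hence Omar = I.
The 6 still-open variables together cover exactly {H, J, K, L, M, N} — 6 values for 6 variables — and N appears only in Dave's list, so Dave = N.
The 2 variables Liam and Alice are confined to {K, L}, which locks those values in; drop them from Frank, Erin.
So Frank = H.

H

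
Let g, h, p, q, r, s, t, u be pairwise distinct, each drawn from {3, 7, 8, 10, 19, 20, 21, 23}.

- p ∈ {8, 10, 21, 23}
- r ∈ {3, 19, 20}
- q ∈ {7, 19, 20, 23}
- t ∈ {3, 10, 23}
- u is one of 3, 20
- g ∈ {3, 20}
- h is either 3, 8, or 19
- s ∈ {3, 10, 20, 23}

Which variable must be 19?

Among the 8 variables, 7 fits only q (and all 8 values in {3, 7, 8, 10, 19, 20, 21, 23} must be used), so q = 7.
The 7 still-open variables draw from only 7 values {3, 8, 10, 19, 20, 21, 23}, so each is used; only p can be 21, hence p = 21.
Among the 6 still-open variables, 8 fits only h (and all 6 values in {3, 8, 10, 19, 20, 23} must be used), so h = 8.
Among the 5 still-open variables, 19 fits only r (and all 5 values in {3, 10, 19, 20, 23} must be used), so r = 19.

r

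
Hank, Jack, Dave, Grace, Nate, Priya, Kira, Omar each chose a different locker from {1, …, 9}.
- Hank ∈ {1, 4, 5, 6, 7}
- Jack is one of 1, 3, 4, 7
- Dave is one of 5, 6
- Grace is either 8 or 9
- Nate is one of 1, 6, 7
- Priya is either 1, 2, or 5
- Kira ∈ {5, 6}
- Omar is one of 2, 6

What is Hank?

4

Dave and Kira between them cover only {5, 6} — a naked pair. Remove those values from Hank, Nate, Priya, Omar.
Omar must be 2 (only option left). Strike 2 from Priya.
Priya's domain is down to {1}, so Priya = 1. Strike 1 from Hank, Jack, Nate.
Nate's domain is down to {7}, so Nate = 7. Eliminate 7 elsewhere: Hank, Jack.
So Hank = 4.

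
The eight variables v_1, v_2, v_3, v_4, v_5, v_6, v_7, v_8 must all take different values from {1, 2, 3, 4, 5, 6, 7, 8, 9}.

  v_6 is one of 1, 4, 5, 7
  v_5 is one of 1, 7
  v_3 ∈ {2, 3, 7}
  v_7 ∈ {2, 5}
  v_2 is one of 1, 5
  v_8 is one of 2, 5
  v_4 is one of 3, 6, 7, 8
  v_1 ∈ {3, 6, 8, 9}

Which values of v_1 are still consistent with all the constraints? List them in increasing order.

v_7 and v_8 share exactly the 2 values {2, 5}; by pigeonhole those values go to them, so strike 2, 5 from v_2, v_3, v_6.
v_2's domain is down to {1}, so v_2 = 1. Remove 1 from v_5, v_6.
v_5 must be 7 (only option left). Eliminate 7 elsewhere: v_3, v_4, v_6.
That leaves v_6 = 4.
That leaves v_3 = 3. Eliminate 3 elsewhere: v_1, v_4.
No further eliminations apply; v_1 can still be any of 6, 8, 9.

6, 8, 9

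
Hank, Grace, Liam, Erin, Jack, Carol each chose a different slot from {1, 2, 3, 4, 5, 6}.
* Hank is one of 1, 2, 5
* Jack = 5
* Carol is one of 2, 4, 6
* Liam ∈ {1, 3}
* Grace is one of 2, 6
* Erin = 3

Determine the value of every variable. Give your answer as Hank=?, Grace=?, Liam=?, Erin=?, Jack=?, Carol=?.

Hank=2, Grace=6, Liam=1, Erin=3, Jack=5, Carol=4

Erin must be 3 (only option left). Strike 3 from Liam.
Jack has just one choice, so Jack = 5. So Hank can't be 5.
That leaves Liam = 1. Remove 1 from Hank.
Hank has just one choice, so Hank = 2. Remove 2 from Grace, Carol.
Grace has just one choice, so Grace = 6. Remove 6 from Carol.
Carol has just one choice, so Carol = 4.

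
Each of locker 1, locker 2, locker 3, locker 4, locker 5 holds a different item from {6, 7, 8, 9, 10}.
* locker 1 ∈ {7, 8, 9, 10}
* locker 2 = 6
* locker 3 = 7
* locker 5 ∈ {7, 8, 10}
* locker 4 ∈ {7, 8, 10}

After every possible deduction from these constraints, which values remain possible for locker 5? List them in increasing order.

locker 2's domain is down to {6}, so locker 2 = 6.
That leaves locker 3 = 7. Eliminate 7 elsewhere: locker 1, locker 4, locker 5.
The 3 still-open variables draw from only 3 values {8, 9, 10}, so each is used; only locker 1 can be 9, hence locker 1 = 9.
No further eliminations apply; locker 5 can still be any of 8, 10.

8, 10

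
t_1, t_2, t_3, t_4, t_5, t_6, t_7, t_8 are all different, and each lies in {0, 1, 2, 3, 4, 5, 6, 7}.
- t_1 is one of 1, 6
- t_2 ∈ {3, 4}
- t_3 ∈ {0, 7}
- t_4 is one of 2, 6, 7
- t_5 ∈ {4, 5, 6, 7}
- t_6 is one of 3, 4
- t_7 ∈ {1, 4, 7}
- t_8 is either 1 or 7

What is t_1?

6

Among the 8 variables, 0 fits only t_3 (and all 8 values in {0, 1, 2, 3, 4, 5, 6, 7} must be used), so t_3 = 0.
The 7 still-open variables together cover exactly {1, 2, 3, 4, 5, 6, 7} — 7 values for 7 variables — and 2 appears only in t_4's list, so t_4 = 2.
Among the 6 still-open variables, 5 fits only t_5 (and all 6 values in {1, 3, 4, 5, 6, 7} must be used), so t_5 = 5.
The 5 still-open variables draw from only 5 values {1, 3, 4, 6, 7}, so each is used; only t_1 can be 6, hence t_1 = 6.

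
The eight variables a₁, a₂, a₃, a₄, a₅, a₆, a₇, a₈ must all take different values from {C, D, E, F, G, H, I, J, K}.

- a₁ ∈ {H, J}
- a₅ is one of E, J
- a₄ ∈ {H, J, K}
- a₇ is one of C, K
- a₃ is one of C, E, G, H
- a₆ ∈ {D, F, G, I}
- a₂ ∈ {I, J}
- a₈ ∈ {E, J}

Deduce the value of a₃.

a₅ and a₈ between them cover only {E, J} — a naked pair. Remove those values from a₁, a₂, a₃, a₄.
a₁ has just one choice, so a₁ = H. Remove H from a₃, a₄.
a₂ has just one choice, so a₂ = I. Remove I from a₆.
That leaves a₄ = K. Strike K from a₇.
a₇'s domain is down to {C}, so a₇ = C. Remove C from a₃.
So a₃ = G.

G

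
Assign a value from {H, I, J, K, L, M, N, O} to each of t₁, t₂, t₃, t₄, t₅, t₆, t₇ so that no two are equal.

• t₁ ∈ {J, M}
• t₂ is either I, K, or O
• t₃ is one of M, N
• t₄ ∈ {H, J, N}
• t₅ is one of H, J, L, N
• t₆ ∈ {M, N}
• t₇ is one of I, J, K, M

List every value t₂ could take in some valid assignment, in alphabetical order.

t₃ and t₆ between them cover only {M, N} — a naked pair. Remove those values from t₁, t₄, t₅, t₇.
t₁ has just one choice, so t₁ = J. Remove J from t₄, t₅, t₇.
That leaves t₄ = H. Strike H from t₅.
t₅ has just one choice, so t₅ = L.
No further eliminations apply; t₂ can still be any of I, K, O.

I, K, O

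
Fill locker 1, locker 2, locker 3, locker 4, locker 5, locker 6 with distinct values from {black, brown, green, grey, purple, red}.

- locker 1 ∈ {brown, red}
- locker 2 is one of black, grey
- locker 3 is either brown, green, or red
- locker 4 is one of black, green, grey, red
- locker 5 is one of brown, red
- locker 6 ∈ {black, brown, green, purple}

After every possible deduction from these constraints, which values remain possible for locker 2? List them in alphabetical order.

black, grey

Among the 6 variables, purple fits only locker 6 (and all 6 values in {black, brown, green, grey, purple, red} must be used), so locker 6 = purple.
locker 1 and locker 5 between them cover only {brown, red} — a naked pair. Remove those values from locker 3, locker 4.
That leaves locker 3 = green. So locker 4 can't be green.
No further eliminations apply; locker 2 can still be any of black, grey.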